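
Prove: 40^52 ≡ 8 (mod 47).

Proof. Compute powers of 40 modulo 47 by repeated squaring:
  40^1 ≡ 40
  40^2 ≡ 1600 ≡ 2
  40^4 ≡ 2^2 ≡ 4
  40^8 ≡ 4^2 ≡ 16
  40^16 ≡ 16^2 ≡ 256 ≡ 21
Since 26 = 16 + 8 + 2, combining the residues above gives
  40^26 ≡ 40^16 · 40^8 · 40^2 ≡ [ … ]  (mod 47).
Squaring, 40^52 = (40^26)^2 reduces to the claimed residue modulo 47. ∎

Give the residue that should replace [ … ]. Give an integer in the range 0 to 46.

14

40^16 · 40^8 · 40^2 ≡ 21 · 16 · 2 = 672.
672 mod 47 = 14, so 40^26 ≡ 14 (mod 47).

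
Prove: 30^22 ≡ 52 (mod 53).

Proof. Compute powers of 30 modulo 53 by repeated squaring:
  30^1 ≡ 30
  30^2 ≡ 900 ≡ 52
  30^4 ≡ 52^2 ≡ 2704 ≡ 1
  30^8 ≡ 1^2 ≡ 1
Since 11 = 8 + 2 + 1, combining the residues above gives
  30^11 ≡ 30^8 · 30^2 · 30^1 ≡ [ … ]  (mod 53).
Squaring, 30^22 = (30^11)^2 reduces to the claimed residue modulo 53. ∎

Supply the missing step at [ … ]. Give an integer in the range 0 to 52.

Multiply the listed residues: 1 · 52 · 30 = 52 → 1560.
Reducing modulo 53: 1560 = 29·53 + 23, so 30^11 ≡ 23.

23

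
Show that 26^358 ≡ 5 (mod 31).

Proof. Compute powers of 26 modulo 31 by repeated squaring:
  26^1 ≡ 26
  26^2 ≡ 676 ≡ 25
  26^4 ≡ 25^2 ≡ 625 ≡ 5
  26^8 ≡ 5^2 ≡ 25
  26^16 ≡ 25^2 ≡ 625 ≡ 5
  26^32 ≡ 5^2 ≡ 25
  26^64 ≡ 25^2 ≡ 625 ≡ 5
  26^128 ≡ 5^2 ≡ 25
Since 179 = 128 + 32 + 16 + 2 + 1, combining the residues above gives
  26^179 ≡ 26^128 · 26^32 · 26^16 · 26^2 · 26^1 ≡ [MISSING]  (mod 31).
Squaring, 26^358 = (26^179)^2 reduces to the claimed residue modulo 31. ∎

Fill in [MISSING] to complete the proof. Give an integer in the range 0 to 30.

Multiply the listed residues: 25 · 25 · 5 · 25 · 26 = 625 → 3125 → 78125 → 2031250.
Reducing modulo 31: 2031250 = 65524·31 + 6, so 26^179 ≡ 6.

6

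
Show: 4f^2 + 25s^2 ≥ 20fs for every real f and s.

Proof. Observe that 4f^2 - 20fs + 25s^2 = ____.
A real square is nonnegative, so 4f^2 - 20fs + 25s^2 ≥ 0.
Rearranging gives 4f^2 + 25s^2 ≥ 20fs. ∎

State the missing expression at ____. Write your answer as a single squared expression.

4f^2 - 20fs + 25s^2 is a perfect-square trinomial: the outer terms are (2f)^2 and (5s)^2, and the cross term is -2·2f·5s.
So 4f^2 - 20fs + 25s^2 = (2f - 5s)^2 ≥ 0.

(2f - 5s)^2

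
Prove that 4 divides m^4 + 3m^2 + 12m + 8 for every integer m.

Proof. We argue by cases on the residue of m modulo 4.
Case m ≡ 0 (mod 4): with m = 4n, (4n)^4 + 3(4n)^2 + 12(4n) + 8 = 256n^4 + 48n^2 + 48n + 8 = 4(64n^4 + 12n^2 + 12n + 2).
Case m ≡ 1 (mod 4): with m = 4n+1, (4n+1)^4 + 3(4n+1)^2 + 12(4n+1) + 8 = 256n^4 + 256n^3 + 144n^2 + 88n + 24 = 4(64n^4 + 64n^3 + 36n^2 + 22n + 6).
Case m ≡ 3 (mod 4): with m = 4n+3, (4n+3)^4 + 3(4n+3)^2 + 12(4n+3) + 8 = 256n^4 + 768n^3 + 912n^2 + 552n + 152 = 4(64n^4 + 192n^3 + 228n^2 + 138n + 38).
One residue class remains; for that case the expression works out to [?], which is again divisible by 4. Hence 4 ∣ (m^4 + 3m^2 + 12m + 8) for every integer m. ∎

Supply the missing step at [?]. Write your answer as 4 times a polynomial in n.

Only m ≡ 2 (mod 4) is unaccounted for. Put m = 4n+2:
(4n+2)^4 + 3(4n+2)^2 + 12(4n+2) + 8 expands to 256n^4 + 512n^3 + 432n^2 + 224n + 60,
and factoring out 4 leaves 4(64n^4 + 128n^3 + 108n^2 + 56n + 15).

4(64n^4 + 128n^3 + 108n^2 + 56n + 15)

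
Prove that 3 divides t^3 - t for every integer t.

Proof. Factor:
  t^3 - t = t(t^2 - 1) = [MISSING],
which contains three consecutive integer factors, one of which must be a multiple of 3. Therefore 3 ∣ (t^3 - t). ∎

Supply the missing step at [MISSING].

t(t^2 - 1) = t(t - 1)(t + 1) = (t - 1)t(t + 1).
These three factors are consecutive integers, so their product is divisible by 3.

(t - 1)t(t + 1)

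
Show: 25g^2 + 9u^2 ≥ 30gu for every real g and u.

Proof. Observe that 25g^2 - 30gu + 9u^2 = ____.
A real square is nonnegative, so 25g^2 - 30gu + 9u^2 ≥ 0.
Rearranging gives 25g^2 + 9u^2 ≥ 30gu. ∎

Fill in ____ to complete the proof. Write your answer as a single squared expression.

(5g - 3u)^2

The leading and trailing coefficients are 5^2 and 3^2, and 30 = 2·5·3, so the trinomial is (5g - 3u)^2.
Hence 25g^2 - 30gu + 9u^2 ≥ 0.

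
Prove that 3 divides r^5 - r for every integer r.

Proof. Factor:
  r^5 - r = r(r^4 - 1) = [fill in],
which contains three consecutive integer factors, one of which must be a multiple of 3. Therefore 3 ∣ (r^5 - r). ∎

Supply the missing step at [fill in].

(r - 1)r(r + 1)(r^2 + 1)

r^4 - 1 = (r^2 - 1)(r^2 + 1), and r^2 - 1 = (r-1)(r+1).
So r(r^4 - 1) = (r - 1)r(r + 1)(r^2 + 1).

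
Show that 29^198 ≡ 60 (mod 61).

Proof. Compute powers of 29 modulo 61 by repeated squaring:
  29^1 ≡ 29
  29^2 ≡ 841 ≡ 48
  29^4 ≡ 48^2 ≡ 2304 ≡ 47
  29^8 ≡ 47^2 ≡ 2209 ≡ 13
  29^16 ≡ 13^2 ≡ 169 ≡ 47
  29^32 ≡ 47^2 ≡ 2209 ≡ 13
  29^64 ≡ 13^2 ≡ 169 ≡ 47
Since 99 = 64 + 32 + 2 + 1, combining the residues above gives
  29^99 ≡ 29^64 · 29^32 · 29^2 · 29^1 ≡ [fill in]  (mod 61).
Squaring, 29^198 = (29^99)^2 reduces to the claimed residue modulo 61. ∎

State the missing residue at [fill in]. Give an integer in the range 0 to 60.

Multiply the listed residues: 47 · 13 · 48 · 29 = 611 → 29328 → 850512.
Reducing modulo 61: 850512 = 13942·61 + 50, so 29^99 ≡ 50.

50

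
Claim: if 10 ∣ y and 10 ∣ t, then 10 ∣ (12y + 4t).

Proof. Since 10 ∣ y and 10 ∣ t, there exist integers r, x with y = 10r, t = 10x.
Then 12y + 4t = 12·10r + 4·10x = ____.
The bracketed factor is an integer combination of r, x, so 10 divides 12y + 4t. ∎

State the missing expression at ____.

10(12r + 4x)

Pull the common 10 out of every term: 12·10r + 4·10x = 10(12r + 4x).
12r + 4x is an integer, which exhibits the divisibility.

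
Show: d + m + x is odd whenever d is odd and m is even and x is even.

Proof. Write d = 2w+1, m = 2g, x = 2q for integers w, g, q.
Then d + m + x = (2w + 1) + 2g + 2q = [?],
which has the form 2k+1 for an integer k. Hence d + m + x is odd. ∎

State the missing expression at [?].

2(g + q + w) + 1

Expanding: (2w + 1) + 2g + 2q = 2g + 2q + 2w + 1.
Every term except the constant is even, so this is 2(g + q + w) + 1,
and g + q + w ∈ ℤ gives the required form.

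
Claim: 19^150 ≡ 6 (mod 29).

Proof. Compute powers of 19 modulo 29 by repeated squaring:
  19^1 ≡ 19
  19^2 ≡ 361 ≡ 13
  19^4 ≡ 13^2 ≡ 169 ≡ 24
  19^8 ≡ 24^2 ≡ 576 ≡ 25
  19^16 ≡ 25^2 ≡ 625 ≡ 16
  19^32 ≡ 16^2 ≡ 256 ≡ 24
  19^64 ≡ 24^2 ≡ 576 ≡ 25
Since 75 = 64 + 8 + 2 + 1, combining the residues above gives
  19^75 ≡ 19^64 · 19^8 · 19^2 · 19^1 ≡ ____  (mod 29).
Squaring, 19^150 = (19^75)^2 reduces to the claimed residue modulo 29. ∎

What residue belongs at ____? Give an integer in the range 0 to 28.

8

Multiply the listed residues: 25 · 25 · 13 · 19 = 625 → 8125 → 154375.
Reducing modulo 29: 154375 = 5323·29 + 8, so 19^75 ≡ 8.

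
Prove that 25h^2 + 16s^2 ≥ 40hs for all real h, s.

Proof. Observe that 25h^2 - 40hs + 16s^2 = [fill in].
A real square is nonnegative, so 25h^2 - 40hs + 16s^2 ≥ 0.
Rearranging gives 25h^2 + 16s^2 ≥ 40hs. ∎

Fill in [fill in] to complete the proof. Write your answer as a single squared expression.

The leading and trailing coefficients are 5^2 and 4^2, and 40 = 2·5·4, so the trinomial is (5h - 4s)^2.
Hence 25h^2 - 40hs + 16s^2 ≥ 0.

(5h - 4s)^2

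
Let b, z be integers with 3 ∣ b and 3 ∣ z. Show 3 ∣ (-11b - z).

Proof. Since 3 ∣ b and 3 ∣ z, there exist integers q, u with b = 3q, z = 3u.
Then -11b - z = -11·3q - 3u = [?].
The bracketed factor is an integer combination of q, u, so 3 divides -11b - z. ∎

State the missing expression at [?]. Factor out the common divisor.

Each term has a factor of 3: -11·3q - 3u = 3·(-11q - u).
Since -11q - u is an integer, 3 ∣ (-11b - z).

3(-11q - u)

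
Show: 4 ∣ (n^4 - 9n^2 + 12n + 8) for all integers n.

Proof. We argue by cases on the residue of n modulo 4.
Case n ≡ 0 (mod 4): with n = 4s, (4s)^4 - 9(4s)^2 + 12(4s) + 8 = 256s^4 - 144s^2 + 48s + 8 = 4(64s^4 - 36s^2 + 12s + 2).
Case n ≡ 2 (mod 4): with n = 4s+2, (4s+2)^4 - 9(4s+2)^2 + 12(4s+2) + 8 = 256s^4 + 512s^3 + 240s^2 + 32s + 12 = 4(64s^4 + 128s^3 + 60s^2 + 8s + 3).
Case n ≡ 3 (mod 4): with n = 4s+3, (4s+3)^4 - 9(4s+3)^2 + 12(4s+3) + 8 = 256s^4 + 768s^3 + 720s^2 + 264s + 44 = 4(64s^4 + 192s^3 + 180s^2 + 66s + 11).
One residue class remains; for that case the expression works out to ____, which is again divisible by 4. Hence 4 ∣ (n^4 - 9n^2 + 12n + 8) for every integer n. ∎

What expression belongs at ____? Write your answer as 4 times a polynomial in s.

The residues treated are {0, 2, 3}, so the missing case is n ≡ 1 (mod 4); write n = 4s+1.
Then (4s+1)^4 - 9(4s+1)^2 + 12(4s+1) + 8 = 256s^4 + 256s^3 - 48s^2 - 8s + 12 = 4(64s^4 + 64s^3 - 12s^2 - 2s + 3).

4(64s^4 + 64s^3 - 12s^2 - 2s + 3)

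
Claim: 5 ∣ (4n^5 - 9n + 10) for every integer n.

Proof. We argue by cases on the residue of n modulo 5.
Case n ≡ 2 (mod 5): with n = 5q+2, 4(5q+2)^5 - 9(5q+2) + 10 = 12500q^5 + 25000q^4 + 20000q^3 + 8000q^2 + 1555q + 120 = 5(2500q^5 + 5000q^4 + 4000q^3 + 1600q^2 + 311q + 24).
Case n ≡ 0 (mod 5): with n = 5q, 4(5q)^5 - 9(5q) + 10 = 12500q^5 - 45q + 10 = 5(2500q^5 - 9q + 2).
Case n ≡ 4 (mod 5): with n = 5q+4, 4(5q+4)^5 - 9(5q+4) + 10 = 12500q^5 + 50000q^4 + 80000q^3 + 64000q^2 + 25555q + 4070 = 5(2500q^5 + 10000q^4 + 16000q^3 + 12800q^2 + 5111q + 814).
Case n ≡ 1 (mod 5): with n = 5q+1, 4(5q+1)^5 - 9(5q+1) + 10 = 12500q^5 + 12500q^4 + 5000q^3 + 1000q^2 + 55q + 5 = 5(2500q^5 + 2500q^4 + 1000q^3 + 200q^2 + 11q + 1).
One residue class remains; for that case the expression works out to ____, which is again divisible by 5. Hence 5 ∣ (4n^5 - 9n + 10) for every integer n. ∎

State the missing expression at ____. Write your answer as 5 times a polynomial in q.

5(2500q^5 + 7500q^4 + 9000q^3 + 5400q^2 + 1611q + 191)

The residues treated are {2, 0, 4, 1}, so the missing case is n ≡ 3 (mod 5); write n = 5q+3.
Then 4(5q+3)^5 - 9(5q+3) + 10 = 12500q^5 + 37500q^4 + 45000q^3 + 27000q^2 + 8055q + 955 = 5(2500q^5 + 7500q^4 + 9000q^3 + 5400q^2 + 1611q + 191).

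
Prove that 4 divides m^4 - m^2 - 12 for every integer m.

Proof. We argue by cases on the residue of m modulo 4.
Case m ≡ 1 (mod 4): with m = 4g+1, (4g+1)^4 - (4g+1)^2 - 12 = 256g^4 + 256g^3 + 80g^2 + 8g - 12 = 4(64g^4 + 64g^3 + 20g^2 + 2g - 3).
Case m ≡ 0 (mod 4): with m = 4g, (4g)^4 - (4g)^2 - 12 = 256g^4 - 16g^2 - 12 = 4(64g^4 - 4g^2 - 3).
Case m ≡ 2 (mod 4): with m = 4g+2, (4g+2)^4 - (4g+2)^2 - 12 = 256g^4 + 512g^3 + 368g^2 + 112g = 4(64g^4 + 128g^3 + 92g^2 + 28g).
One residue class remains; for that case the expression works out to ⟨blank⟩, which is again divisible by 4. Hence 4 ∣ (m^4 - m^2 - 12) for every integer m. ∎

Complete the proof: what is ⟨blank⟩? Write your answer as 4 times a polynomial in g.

Only m ≡ 3 (mod 4) is unaccounted for. Put m = 4g+3:
(4g+3)^4 - (4g+3)^2 - 12 expands to 256g^4 + 768g^3 + 848g^2 + 408g + 60,
and factoring out 4 leaves 4(64g^4 + 192g^3 + 212g^2 + 102g + 15).

4(64g^4 + 192g^3 + 212g^2 + 102g + 15)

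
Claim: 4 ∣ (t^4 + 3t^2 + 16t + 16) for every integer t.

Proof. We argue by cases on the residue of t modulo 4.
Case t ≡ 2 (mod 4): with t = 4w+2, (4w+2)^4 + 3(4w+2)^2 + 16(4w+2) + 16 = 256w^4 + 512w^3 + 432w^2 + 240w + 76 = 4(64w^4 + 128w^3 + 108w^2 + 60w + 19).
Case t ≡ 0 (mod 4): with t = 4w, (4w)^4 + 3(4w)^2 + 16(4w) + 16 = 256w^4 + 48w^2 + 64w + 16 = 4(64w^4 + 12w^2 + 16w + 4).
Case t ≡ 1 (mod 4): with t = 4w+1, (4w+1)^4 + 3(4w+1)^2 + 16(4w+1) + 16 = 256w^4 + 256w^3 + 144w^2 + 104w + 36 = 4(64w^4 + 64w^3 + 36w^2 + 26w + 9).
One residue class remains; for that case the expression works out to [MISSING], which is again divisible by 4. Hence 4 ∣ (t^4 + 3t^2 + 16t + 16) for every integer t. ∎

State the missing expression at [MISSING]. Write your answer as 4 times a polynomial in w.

4(64w^4 + 192w^3 + 228w^2 + 142w + 43)

Only t ≡ 3 (mod 4) is unaccounted for. Put t = 4w+3:
(4w+3)^4 + 3(4w+3)^2 + 16(4w+3) + 16 expands to 256w^4 + 768w^3 + 912w^2 + 568w + 172,
and factoring out 4 leaves 4(64w^4 + 192w^3 + 228w^2 + 142w + 43).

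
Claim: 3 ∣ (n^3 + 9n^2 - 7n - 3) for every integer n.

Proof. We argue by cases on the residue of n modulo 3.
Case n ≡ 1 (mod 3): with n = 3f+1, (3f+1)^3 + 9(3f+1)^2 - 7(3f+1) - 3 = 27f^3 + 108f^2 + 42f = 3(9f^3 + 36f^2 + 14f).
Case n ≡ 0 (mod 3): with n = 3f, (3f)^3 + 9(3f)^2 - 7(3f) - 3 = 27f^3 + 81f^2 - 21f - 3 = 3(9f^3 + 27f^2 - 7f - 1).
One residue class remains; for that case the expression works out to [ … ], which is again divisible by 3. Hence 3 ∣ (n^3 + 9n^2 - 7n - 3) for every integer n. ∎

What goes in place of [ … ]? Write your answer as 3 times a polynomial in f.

3(9f^3 + 45f^2 + 41f + 9)

Only n ≡ 2 (mod 3) is unaccounted for. Put n = 3f+2:
(3f+2)^3 + 9(3f+2)^2 - 7(3f+2) - 3 expands to 27f^3 + 135f^2 + 123f + 27,
and factoring out 3 leaves 3(9f^3 + 45f^2 + 41f + 9).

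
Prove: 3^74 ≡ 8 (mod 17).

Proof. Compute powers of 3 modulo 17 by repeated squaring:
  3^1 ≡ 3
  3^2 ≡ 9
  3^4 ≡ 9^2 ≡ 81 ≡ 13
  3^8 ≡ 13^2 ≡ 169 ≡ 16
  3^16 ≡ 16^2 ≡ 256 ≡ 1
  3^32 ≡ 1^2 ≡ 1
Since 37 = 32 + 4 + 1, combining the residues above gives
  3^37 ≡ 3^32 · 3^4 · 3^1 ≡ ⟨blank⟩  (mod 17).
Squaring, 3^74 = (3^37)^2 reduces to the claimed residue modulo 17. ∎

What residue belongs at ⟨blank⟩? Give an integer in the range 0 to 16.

3^32 · 3^4 · 3^1 ≡ 1 · 13 · 3 = 39.
39 mod 17 = 5, so 3^37 ≡ 5 (mod 17).

5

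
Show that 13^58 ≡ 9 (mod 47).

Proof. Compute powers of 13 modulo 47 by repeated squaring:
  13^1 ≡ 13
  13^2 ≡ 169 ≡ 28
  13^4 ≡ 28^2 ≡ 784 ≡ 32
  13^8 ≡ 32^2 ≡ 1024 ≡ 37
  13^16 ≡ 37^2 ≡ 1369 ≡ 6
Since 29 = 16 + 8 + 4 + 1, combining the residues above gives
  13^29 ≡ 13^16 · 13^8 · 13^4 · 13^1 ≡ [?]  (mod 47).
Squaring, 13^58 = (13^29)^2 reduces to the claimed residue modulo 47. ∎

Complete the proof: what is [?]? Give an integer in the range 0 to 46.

Multiply the listed residues: 6 · 37 · 32 · 13 = 222 → 7104 → 92352.
Reducing modulo 47: 92352 = 1964·47 + 44, so 13^29 ≡ 44.

44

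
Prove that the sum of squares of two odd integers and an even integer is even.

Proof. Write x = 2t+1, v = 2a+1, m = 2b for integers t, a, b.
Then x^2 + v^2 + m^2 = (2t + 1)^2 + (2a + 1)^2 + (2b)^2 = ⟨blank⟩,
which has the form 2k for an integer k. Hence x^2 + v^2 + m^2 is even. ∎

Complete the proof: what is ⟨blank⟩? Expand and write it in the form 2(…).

2(2a^2 + 2a + 2b^2 + 2t^2 + 2t + 1)

Expanding: (2t + 1)^2 + (2a + 1)^2 + (2b)^2 = 4a^2 + 4a + 4b^2 + 4t^2 + 4t + 2.
Every term is even; pulling out the factor of 2 gives 2(2a^2 + 2a + 2b^2 + 2t^2 + 2t + 1).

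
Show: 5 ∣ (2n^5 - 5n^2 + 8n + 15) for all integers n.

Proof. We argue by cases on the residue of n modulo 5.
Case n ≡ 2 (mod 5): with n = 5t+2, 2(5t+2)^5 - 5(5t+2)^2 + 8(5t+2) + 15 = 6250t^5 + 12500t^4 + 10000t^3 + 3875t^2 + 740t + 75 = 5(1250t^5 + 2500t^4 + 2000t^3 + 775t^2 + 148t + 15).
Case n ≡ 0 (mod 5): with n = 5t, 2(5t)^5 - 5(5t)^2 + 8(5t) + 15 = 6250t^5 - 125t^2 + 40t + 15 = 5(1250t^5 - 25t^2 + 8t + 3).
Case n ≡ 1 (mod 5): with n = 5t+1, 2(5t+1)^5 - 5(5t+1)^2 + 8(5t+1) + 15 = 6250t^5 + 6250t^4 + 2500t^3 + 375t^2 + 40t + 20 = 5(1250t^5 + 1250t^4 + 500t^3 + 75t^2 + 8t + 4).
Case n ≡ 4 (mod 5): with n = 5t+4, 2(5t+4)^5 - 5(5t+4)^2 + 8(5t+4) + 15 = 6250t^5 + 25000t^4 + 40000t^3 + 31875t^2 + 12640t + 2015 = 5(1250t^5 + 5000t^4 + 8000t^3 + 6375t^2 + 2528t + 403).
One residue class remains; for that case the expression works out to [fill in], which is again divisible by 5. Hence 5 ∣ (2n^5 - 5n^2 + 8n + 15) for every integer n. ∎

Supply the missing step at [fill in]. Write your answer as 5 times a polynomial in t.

5(1250t^5 + 3750t^4 + 4500t^3 + 2675t^2 + 788t + 96)

The residues treated are {2, 0, 1, 4}, so the missing case is n ≡ 3 (mod 5); write n = 5t+3.
Then 2(5t+3)^5 - 5(5t+3)^2 + 8(5t+3) + 15 = 6250t^5 + 18750t^4 + 22500t^3 + 13375t^2 + 3940t + 480 = 5(1250t^5 + 3750t^4 + 4500t^3 + 2675t^2 + 788t + 96).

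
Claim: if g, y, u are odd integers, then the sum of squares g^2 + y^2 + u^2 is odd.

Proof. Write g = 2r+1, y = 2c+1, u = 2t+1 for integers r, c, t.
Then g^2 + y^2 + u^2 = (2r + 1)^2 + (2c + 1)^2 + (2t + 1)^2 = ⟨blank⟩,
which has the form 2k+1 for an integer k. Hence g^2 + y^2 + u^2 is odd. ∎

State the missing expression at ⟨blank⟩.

(2r + 1)^2 + (2c + 1)^2 + (2t + 1)^2 = 4c^2 + 4c + 4r^2 + 4r + 4t^2 + 4t + 3
= 2(2c^2 + 2c + 2r^2 + 2r + 2t^2 + 2t + 1) + 1.
Since 2c^2 + 2c + 2r^2 + 2r + 2t^2 + 2t + 1 is an integer, the sum of squares is of the form 2k+1 for an integer k.

2(2c^2 + 2c + 2r^2 + 2r + 2t^2 + 2t + 1) + 1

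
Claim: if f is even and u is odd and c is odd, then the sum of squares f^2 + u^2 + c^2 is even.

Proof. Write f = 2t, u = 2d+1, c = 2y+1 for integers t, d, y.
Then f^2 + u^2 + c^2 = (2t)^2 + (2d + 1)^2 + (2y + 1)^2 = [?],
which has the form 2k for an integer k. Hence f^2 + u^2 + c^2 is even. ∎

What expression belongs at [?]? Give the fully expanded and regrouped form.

2(2d^2 + 2d + 2t^2 + 2y^2 + 2y + 1)

Expanding: (2t)^2 + (2d + 1)^2 + (2y + 1)^2 = 4d^2 + 4d + 4t^2 + 4y^2 + 4y + 2.
Every term is even; pulling out the factor of 2 gives 2(2d^2 + 2d + 2t^2 + 2y^2 + 2y + 1).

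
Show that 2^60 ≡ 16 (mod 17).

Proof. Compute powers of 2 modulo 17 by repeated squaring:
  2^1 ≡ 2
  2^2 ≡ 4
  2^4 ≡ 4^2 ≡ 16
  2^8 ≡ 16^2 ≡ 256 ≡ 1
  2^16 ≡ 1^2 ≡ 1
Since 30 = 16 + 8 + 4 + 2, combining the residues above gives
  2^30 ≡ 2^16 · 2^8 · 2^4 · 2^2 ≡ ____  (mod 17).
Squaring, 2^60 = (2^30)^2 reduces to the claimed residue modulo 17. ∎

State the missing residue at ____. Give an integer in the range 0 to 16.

13

2^16 · 2^8 · 2^4 · 2^2 ≡ 1 · 1 · 16 · 4 = 64.
64 mod 17 = 13, so 2^30 ≡ 13 (mod 17).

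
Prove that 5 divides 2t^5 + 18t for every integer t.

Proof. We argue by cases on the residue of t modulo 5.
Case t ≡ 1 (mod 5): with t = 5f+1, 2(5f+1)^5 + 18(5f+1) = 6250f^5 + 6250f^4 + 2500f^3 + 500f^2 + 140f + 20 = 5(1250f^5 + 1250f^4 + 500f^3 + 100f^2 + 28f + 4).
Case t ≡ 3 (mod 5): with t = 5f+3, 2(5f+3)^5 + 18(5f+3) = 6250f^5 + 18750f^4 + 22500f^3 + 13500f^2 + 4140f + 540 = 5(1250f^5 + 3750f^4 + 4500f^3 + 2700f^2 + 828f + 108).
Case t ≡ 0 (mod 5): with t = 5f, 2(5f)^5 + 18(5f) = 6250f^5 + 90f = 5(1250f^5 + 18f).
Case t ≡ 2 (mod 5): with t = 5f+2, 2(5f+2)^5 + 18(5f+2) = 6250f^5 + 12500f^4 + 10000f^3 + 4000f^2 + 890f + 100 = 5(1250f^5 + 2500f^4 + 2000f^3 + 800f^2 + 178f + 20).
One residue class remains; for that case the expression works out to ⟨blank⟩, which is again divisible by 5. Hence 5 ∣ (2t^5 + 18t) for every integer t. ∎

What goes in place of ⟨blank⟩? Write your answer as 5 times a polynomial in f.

The residues treated are {1, 3, 0, 2}, so the missing case is t ≡ 4 (mod 5); write t = 5f+4.
Then 2(5f+4)^5 + 18(5f+4) = 6250f^5 + 25000f^4 + 40000f^3 + 32000f^2 + 12890f + 2120 = 5(1250f^5 + 5000f^4 + 8000f^3 + 6400f^2 + 2578f + 424).

5(1250f^5 + 5000f^4 + 8000f^3 + 6400f^2 + 2578f + 424)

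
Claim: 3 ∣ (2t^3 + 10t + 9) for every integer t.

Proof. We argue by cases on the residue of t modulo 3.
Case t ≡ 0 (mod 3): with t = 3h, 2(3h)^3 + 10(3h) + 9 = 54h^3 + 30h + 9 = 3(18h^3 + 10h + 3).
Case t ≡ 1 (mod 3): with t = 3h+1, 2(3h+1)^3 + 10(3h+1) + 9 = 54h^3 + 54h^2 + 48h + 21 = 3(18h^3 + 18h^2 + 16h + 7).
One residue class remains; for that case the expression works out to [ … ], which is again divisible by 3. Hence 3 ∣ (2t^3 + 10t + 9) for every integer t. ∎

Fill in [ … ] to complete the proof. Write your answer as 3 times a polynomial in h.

The residues treated are {0, 1}, so the missing case is t ≡ 2 (mod 3); write t = 3h+2.
Then 2(3h+2)^3 + 10(3h+2) + 9 = 54h^3 + 108h^2 + 102h + 45 = 3(18h^3 + 36h^2 + 34h + 15).

3(18h^3 + 36h^2 + 34h + 15)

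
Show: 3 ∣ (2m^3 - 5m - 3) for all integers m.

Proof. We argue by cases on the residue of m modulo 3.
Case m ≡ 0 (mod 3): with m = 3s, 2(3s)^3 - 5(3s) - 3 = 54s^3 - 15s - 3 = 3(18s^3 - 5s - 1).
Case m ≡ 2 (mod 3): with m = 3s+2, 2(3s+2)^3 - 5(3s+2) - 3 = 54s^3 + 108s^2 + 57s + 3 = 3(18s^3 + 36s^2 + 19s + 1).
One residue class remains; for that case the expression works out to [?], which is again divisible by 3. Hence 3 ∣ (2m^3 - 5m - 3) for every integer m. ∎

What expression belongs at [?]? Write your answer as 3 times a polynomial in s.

Only m ≡ 1 (mod 3) is unaccounted for. Put m = 3s+1:
2(3s+1)^3 - 5(3s+1) - 3 expands to 54s^3 + 54s^2 + 3s - 6,
and factoring out 3 leaves 3(18s^3 + 18s^2 + s - 2).

3(18s^3 + 18s^2 + s - 2)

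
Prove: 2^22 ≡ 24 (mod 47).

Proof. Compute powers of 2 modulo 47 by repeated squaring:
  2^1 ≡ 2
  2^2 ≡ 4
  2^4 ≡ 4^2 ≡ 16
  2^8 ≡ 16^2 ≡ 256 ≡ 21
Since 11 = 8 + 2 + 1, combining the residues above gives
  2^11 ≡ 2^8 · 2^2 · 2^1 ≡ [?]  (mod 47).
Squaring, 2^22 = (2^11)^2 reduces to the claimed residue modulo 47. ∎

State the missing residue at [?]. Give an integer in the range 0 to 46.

27

2^8 · 2^2 · 2^1 ≡ 21 · 4 · 2 = 168.
168 mod 47 = 27, so 2^11 ≡ 27 (mod 47).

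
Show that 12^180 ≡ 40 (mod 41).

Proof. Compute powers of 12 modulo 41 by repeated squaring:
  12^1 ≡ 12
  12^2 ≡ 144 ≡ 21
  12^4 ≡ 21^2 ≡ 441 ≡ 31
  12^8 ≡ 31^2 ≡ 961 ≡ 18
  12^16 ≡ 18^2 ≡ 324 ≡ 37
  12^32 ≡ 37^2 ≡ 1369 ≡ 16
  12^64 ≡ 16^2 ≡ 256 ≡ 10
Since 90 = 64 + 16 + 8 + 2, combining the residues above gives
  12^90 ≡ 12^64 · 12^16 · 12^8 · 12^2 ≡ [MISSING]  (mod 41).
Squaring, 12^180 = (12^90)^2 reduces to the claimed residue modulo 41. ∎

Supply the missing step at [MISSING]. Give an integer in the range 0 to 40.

9

Multiply the listed residues: 10 · 37 · 18 · 21 = 370 → 6660 → 139860.
Reducing modulo 41: 139860 = 3411·41 + 9, so 12^90 ≡ 9.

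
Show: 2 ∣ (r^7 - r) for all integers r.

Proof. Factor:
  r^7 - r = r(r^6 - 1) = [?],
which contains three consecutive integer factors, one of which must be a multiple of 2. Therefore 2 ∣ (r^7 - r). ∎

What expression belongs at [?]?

(r - 1)r(r + 1)(r^4 + r^2 + 1)

r^6 - 1 = (r^2 - 1)(r^4 + r^2 + 1), and r^2 - 1 = (r-1)(r+1).
So r(r^6 - 1) = (r - 1)r(r + 1)(r^4 + r^2 + 1).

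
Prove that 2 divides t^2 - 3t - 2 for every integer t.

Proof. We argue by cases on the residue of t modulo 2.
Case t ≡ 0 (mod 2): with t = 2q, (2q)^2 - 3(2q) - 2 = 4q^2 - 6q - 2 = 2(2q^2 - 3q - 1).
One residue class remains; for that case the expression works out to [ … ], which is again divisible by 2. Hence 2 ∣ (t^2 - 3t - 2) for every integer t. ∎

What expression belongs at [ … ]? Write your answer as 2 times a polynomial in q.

The residues treated are {0}, so the missing case is t ≡ 1 (mod 2); write t = 2q+1.
Then (2q+1)^2 - 3(2q+1) - 2 = 4q^2 - 2q - 4 = 2(2q^2 - q - 2).

2(2q^2 - q - 2)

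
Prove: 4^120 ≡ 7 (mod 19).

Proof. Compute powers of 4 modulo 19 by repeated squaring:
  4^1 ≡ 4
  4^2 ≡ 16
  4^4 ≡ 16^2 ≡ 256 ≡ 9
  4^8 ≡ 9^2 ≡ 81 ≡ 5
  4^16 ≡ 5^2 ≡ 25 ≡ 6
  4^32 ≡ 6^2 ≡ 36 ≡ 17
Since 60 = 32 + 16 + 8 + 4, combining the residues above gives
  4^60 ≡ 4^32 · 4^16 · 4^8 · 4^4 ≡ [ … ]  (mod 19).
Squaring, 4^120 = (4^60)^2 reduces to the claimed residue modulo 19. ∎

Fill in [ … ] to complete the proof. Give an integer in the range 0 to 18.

11

Multiply the listed residues: 17 · 6 · 5 · 9 = 102 → 510 → 4590.
Reducing modulo 19: 4590 = 241·19 + 11, so 4^60 ≡ 11.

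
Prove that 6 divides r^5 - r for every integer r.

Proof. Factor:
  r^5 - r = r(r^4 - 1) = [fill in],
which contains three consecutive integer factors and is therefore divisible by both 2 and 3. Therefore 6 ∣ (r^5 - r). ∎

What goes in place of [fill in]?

r^4 - 1 = (r^2 - 1)(r^2 + 1), and r^2 - 1 = (r-1)(r+1).
So r(r^4 - 1) = (r - 1)r(r + 1)(r^2 + 1).

(r - 1)r(r + 1)(r^2 + 1)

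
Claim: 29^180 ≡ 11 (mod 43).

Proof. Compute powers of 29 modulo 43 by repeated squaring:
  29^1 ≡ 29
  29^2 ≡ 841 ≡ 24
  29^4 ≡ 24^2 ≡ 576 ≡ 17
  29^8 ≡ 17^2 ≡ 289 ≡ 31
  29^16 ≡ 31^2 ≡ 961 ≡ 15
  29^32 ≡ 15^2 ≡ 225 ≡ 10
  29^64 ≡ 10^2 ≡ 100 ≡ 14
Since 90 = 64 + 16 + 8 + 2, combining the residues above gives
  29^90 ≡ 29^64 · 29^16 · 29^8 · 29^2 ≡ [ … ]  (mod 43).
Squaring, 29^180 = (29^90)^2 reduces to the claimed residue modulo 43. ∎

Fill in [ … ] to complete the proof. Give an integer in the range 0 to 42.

21

Multiply the listed residues: 14 · 15 · 31 · 24 = 210 → 6510 → 156240.
Reducing modulo 43: 156240 = 3633·43 + 21, so 29^90 ≡ 21.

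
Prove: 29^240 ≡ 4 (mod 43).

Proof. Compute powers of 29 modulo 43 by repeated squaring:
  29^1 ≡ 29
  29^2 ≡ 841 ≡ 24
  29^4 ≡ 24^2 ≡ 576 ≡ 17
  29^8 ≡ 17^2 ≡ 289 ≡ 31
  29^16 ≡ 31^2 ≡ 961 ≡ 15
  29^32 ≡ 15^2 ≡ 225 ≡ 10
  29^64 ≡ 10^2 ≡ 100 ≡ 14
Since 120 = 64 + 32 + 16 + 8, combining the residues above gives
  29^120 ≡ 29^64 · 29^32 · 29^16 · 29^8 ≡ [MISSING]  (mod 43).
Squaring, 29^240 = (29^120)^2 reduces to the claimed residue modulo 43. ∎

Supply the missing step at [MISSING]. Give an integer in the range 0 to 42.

29^64 · 29^32 · 29^16 · 29^8 ≡ 14 · 10 · 15 · 31 = 65100.
65100 mod 43 = 41, so 29^120 ≡ 41 (mod 43).

41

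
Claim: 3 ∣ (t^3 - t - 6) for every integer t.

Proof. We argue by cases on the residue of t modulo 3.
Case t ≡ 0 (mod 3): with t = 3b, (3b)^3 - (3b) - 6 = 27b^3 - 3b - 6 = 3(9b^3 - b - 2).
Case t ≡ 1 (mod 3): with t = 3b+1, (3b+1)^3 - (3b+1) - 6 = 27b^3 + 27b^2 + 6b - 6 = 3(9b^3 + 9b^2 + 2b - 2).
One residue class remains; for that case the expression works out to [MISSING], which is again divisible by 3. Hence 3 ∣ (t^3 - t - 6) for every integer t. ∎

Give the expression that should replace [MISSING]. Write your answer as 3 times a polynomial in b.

3(9b^3 + 18b^2 + 11b)

Only t ≡ 2 (mod 3) is unaccounted for. Put t = 3b+2:
(3b+2)^3 - (3b+2) - 6 expands to 27b^3 + 54b^2 + 33b,
and factoring out 3 leaves 3(9b^3 + 18b^2 + 11b).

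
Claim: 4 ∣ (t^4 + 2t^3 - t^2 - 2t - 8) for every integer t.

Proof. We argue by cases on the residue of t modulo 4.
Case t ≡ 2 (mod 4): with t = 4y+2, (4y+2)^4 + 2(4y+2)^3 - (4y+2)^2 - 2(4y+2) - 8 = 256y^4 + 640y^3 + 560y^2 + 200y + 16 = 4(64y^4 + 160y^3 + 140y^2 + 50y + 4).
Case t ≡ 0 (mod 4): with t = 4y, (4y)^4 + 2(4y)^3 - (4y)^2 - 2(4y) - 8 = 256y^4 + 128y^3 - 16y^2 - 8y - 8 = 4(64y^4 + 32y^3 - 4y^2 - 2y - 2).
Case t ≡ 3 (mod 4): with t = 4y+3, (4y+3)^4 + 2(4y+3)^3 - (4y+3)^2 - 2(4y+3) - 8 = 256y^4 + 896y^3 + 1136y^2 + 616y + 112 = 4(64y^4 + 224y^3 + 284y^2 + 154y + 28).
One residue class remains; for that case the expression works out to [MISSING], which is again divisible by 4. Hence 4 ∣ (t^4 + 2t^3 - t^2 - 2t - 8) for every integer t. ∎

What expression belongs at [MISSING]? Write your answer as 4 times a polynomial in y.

The residues treated are {2, 0, 3}, so the missing case is t ≡ 1 (mod 4); write t = 4y+1.
Then (4y+1)^4 + 2(4y+1)^3 - (4y+1)^2 - 2(4y+1) - 8 = 256y^4 + 384y^3 + 176y^2 + 24y - 8 = 4(64y^4 + 96y^3 + 44y^2 + 6y - 2).

4(64y^4 + 96y^3 + 44y^2 + 6y - 2)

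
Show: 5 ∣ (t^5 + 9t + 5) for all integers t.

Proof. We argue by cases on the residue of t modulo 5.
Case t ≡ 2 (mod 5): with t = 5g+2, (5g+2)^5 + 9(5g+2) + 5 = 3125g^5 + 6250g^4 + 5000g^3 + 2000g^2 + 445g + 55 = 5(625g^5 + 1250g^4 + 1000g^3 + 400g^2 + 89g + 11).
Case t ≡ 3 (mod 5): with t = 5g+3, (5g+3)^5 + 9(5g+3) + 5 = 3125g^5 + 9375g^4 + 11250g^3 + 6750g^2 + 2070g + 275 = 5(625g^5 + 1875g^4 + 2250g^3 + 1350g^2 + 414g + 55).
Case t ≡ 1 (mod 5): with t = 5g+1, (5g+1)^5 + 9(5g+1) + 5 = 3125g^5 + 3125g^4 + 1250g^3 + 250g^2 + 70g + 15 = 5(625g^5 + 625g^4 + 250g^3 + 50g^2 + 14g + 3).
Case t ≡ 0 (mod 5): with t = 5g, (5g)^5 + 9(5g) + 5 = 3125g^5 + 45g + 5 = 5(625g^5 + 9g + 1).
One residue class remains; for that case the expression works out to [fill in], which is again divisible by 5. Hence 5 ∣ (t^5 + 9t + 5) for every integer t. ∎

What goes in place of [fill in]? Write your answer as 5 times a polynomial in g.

Only t ≡ 4 (mod 5) is unaccounted for. Put t = 5g+4:
(5g+4)^5 + 9(5g+4) + 5 expands to 3125g^5 + 12500g^4 + 20000g^3 + 16000g^2 + 6445g + 1065,
and factoring out 5 leaves 5(625g^5 + 2500g^4 + 4000g^3 + 3200g^2 + 1289g + 213).

5(625g^5 + 2500g^4 + 4000g^3 + 3200g^2 + 1289g + 213)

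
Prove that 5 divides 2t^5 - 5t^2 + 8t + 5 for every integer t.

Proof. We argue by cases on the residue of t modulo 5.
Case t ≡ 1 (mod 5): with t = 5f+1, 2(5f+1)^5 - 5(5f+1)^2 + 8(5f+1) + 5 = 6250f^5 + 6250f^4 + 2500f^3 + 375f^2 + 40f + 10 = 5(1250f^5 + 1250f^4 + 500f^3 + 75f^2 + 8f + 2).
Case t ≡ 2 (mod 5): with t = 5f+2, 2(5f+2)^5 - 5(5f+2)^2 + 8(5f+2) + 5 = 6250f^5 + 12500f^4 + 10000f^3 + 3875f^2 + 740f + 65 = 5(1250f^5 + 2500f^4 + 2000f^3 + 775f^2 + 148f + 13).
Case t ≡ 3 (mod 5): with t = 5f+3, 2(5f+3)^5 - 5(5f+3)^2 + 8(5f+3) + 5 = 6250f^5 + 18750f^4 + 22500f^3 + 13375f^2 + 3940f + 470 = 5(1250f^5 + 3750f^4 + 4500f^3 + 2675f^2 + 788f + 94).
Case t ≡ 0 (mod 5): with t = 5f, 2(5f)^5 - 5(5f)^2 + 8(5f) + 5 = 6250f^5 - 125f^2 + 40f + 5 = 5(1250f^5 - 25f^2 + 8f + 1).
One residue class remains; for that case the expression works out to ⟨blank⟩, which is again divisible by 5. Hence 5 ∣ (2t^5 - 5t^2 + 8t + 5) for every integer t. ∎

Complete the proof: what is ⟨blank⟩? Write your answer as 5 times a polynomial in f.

5(1250f^5 + 5000f^4 + 8000f^3 + 6375f^2 + 2528f + 401)

Only t ≡ 4 (mod 5) is unaccounted for. Put t = 5f+4:
2(5f+4)^5 - 5(5f+4)^2 + 8(5f+4) + 5 expands to 6250f^5 + 25000f^4 + 40000f^3 + 31875f^2 + 12640f + 2005,
and factoring out 5 leaves 5(1250f^5 + 5000f^4 + 8000f^3 + 6375f^2 + 2528f + 401).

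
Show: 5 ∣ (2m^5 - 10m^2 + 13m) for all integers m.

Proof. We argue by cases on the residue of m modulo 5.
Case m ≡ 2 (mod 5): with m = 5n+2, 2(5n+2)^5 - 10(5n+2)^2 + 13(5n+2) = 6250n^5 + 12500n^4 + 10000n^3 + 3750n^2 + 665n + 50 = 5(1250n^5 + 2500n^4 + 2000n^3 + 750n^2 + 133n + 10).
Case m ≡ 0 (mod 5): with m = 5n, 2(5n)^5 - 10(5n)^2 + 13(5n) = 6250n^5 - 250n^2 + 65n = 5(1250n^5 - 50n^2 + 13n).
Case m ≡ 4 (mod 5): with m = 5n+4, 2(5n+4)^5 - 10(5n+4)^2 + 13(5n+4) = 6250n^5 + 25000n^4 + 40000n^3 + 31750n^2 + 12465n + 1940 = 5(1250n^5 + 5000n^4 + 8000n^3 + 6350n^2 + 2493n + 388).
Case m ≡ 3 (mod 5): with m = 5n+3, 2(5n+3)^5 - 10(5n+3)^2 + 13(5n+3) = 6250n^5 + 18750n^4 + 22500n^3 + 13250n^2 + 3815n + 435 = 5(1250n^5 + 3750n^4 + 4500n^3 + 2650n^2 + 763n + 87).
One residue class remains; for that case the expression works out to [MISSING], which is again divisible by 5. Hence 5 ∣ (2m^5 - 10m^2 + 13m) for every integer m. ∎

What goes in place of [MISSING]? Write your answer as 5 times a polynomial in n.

5(1250n^5 + 1250n^4 + 500n^3 + 50n^2 + 3n + 1)

The residues treated are {2, 0, 4, 3}, so the missing case is m ≡ 1 (mod 5); write m = 5n+1.
Then 2(5n+1)^5 - 10(5n+1)^2 + 13(5n+1) = 6250n^5 + 6250n^4 + 2500n^3 + 250n^2 + 15n + 5 = 5(1250n^5 + 1250n^4 + 500n^3 + 50n^2 + 3n + 1).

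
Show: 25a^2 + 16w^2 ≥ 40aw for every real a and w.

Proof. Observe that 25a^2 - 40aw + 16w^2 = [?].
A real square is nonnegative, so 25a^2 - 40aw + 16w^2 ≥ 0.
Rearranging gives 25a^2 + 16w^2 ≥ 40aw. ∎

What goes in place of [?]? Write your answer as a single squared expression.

25a^2 - 40aw + 16w^2 is a perfect-square trinomial: the outer terms are (5a)^2 and (4w)^2, and the cross term is -2·5a·4w.
So 25a^2 - 40aw + 16w^2 = (5a - 4w)^2 ≥ 0.

(5a - 4w)^2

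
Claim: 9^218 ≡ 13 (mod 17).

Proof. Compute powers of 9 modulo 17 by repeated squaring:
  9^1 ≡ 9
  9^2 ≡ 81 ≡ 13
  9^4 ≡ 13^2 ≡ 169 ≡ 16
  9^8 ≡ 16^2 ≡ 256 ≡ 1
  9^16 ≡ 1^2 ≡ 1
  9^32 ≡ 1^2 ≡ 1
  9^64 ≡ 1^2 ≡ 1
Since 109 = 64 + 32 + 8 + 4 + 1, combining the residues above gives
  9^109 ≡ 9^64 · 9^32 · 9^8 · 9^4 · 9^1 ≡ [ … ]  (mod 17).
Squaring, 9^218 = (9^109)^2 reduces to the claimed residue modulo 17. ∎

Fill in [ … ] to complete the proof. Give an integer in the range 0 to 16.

8

9^64 · 9^32 · 9^8 · 9^4 · 9^1 ≡ 1 · 1 · 1 · 16 · 9 = 144.
144 mod 17 = 8, so 9^109 ≡ 8 (mod 17).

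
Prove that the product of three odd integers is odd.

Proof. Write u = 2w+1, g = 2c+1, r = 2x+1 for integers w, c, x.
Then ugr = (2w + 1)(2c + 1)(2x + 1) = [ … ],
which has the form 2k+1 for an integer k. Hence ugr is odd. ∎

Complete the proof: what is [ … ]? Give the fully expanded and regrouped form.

2(4cwx + 2cw + 2cx + c + 2wx + w + x) + 1

(2w + 1)(2c + 1)(2x + 1) = 8cwx + 4cw + 4cx + 2c + 4wx + 2w + 2x + 1
= 2(4cwx + 2cw + 2cx + c + 2wx + w + x) + 1.
Since 4cwx + 2cw + 2cx + c + 2wx + w + x is an integer, the product is of the form 2k+1 for an integer k.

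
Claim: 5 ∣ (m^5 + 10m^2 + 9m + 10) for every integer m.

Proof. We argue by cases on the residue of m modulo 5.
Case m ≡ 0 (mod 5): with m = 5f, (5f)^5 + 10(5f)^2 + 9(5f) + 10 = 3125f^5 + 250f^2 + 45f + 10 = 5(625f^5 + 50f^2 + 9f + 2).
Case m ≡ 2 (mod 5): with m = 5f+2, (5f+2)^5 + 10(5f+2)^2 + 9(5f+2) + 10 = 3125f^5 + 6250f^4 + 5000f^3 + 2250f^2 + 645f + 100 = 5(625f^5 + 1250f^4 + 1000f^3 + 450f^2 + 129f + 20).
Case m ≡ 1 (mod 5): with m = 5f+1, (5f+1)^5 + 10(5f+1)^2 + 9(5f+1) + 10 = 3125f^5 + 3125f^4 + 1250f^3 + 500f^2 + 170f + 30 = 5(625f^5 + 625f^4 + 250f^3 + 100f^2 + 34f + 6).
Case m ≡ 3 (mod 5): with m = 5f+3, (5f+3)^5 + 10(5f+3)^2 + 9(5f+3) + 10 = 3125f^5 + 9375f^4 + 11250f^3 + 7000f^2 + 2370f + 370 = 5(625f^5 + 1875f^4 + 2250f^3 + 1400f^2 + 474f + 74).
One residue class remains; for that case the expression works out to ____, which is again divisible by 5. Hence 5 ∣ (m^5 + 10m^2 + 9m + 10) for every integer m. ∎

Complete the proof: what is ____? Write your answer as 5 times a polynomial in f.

The residues treated are {0, 2, 1, 3}, so the missing case is m ≡ 4 (mod 5); write m = 5f+4.
Then (5f+4)^5 + 10(5f+4)^2 + 9(5f+4) + 10 = 3125f^5 + 12500f^4 + 20000f^3 + 16250f^2 + 6845f + 1230 = 5(625f^5 + 2500f^4 + 4000f^3 + 3250f^2 + 1369f + 246).

5(625f^5 + 2500f^4 + 4000f^3 + 3250f^2 + 1369f + 246)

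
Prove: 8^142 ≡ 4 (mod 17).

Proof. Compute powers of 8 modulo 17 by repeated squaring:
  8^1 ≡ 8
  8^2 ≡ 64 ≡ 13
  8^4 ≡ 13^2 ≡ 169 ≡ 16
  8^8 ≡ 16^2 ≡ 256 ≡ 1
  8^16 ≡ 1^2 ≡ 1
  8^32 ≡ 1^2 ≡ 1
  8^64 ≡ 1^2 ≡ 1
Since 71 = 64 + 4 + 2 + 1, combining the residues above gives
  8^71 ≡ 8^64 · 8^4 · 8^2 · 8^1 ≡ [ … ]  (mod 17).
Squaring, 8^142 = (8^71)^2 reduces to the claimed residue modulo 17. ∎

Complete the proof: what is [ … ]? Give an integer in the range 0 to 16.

8^64 · 8^4 · 8^2 · 8^1 ≡ 1 · 16 · 13 · 8 = 1664.
1664 mod 17 = 15, so 8^71 ≡ 15 (mod 17).

15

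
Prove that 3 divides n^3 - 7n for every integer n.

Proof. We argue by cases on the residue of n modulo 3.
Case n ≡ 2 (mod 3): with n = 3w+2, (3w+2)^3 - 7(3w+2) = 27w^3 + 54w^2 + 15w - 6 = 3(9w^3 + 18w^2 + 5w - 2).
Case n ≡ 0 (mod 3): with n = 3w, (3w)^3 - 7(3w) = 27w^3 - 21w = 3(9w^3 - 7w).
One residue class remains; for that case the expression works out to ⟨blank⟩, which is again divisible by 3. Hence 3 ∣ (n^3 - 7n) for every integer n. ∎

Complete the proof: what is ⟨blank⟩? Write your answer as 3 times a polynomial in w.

3(9w^3 + 9w^2 - 4w - 2)

The residues treated are {2, 0}, so the missing case is n ≡ 1 (mod 3); write n = 3w+1.
Then (3w+1)^3 - 7(3w+1) = 27w^3 + 27w^2 - 12w - 6 = 3(9w^3 + 9w^2 - 4w - 2).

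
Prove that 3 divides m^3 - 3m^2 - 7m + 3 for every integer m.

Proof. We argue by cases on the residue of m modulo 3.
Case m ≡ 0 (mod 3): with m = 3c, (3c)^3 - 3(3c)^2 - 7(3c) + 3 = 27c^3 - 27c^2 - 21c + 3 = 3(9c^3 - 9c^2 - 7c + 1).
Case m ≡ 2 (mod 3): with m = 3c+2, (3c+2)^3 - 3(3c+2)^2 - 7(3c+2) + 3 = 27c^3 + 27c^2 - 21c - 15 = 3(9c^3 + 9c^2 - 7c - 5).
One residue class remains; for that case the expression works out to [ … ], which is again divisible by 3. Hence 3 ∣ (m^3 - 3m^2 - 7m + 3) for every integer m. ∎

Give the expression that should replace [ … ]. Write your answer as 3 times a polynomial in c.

3(9c^3 - 10c - 2)

The residues treated are {0, 2}, so the missing case is m ≡ 1 (mod 3); write m = 3c+1.
Then (3c+1)^3 - 3(3c+1)^2 - 7(3c+1) + 3 = 27c^3 - 30c - 6 = 3(9c^3 - 10c - 2).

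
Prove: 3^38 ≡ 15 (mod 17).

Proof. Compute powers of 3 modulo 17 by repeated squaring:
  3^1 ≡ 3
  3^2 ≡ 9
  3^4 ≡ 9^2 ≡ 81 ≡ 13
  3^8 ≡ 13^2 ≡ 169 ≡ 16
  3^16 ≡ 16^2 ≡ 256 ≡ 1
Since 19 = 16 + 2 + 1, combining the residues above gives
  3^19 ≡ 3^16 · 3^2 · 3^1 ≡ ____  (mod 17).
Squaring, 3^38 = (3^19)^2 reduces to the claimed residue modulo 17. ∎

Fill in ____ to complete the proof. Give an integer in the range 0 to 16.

10

3^16 · 3^2 · 3^1 ≡ 1 · 9 · 3 = 27.
27 mod 17 = 10, so 3^19 ≡ 10 (mod 17).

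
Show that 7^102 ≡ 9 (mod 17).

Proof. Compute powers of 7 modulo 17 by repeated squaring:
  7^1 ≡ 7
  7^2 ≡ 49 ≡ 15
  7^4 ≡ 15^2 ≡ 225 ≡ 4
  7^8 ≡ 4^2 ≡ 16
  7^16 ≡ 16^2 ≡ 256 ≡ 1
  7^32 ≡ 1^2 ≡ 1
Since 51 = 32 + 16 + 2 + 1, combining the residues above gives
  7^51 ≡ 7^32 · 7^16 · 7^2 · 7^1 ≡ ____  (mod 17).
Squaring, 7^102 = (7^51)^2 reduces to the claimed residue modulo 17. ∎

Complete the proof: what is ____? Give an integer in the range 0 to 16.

3

7^32 · 7^16 · 7^2 · 7^1 ≡ 1 · 1 · 15 · 7 = 105.
105 mod 17 = 3, so 7^51 ≡ 3 (mod 17).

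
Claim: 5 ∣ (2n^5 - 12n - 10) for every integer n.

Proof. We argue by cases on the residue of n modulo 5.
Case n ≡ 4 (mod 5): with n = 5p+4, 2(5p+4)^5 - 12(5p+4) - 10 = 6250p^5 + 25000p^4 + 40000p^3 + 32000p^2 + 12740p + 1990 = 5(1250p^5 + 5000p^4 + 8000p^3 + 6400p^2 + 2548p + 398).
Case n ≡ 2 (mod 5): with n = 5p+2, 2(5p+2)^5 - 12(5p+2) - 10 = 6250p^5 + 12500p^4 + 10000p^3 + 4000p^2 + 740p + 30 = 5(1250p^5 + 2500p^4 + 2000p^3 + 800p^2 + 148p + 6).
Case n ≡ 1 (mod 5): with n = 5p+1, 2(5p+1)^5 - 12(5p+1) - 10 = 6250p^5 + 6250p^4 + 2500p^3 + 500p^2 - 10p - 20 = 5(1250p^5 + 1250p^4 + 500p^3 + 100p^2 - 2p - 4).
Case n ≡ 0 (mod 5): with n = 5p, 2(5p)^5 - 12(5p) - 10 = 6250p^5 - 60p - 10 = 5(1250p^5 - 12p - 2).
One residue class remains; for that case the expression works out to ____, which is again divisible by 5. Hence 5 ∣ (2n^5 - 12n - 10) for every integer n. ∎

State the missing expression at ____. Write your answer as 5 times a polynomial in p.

5(1250p^5 + 3750p^4 + 4500p^3 + 2700p^2 + 798p + 88)

Only n ≡ 3 (mod 5) is unaccounted for. Put n = 5p+3:
2(5p+3)^5 - 12(5p+3) - 10 expands to 6250p^5 + 18750p^4 + 22500p^3 + 13500p^2 + 3990p + 440,
and factoring out 5 leaves 5(1250p^5 + 3750p^4 + 4500p^3 + 2700p^2 + 798p + 88).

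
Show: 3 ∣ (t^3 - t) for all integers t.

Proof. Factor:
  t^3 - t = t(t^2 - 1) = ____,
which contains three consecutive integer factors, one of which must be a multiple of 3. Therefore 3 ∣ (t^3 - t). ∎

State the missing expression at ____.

t(t^2 - 1) = t(t - 1)(t + 1) = (t - 1)t(t + 1).
These three factors are consecutive integers, so their product is divisible by 3.

(t - 1)t(t + 1)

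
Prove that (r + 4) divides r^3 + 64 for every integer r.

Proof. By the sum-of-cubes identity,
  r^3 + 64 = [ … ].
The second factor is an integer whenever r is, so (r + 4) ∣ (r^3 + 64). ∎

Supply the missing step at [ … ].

(r + 4)(r^2 - 4r + 16)

Polynomial division of r^3 + 64 by r + 4 leaves remainder 0 and quotient r^2 - 4r + 16.
Hence r^3 + 64 = (r + 4)(r^2 - 4r + 16).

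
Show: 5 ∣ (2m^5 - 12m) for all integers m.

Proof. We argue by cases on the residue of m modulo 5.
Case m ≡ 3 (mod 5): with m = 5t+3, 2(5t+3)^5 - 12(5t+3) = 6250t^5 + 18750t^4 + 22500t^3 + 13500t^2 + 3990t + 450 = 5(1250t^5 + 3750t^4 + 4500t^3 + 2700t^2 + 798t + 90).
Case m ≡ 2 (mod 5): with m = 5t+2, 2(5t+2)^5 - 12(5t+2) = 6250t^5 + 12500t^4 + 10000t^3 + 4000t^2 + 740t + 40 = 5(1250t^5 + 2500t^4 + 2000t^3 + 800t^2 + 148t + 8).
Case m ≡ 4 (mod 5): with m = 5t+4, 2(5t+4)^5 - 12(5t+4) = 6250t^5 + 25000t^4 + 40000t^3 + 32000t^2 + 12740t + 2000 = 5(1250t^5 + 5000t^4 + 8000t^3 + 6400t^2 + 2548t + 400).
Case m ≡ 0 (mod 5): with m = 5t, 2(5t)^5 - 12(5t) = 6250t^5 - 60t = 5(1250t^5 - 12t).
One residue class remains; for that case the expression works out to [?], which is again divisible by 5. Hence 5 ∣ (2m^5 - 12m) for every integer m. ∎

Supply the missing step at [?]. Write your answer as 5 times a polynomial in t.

Only m ≡ 1 (mod 5) is unaccounted for. Put m = 5t+1:
2(5t+1)^5 - 12(5t+1) expands to 6250t^5 + 6250t^4 + 2500t^3 + 500t^2 - 10t - 10,
and factoring out 5 leaves 5(1250t^5 + 1250t^4 + 500t^3 + 100t^2 - 2t - 2).

5(1250t^5 + 1250t^4 + 500t^3 + 100t^2 - 2t - 2)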